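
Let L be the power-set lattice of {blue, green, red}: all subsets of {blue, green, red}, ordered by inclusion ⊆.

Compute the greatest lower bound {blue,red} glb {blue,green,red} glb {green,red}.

{red}

Common lower bounds of {{blue,red}, {blue,green,red}, {green,red}}: {red}, {}.
The greatest among these is {red}.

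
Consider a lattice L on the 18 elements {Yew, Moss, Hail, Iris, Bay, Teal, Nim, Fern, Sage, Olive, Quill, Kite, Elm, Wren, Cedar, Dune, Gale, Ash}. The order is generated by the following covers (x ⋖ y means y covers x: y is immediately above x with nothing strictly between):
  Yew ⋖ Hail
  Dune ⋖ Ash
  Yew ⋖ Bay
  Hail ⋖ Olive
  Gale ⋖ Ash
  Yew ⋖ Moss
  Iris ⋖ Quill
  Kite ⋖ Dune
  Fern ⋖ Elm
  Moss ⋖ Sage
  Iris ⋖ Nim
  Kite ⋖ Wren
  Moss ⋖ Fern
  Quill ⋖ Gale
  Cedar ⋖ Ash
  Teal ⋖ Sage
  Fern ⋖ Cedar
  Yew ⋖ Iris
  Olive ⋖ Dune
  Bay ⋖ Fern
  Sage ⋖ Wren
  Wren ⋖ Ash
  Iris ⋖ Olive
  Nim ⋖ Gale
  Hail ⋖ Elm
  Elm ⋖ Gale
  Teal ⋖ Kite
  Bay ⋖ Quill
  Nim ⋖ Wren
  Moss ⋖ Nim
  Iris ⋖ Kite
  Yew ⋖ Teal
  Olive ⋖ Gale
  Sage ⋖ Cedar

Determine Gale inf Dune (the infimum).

Olive

Common lower bounds of {Gale, Dune}: Hail, Iris, Olive, Yew.
The greatest among these is Olive.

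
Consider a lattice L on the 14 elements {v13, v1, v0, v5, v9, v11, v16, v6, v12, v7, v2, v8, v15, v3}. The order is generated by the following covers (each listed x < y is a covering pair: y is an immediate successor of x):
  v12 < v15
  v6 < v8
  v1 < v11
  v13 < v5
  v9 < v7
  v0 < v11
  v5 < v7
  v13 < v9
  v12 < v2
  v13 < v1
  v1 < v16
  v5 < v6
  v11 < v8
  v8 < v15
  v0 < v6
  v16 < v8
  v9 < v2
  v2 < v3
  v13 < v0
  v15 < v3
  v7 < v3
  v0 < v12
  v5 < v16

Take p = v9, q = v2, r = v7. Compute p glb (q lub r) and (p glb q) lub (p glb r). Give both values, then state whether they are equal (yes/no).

v9; v9; yes

q lub r = v3, so p glb (q lub r) = v9 glb v3 = v9.
p glb q = v9 and p glb r = v9, so (p glb q) lub (p glb r) = v9 lub v9 = v9.
Equal: yes.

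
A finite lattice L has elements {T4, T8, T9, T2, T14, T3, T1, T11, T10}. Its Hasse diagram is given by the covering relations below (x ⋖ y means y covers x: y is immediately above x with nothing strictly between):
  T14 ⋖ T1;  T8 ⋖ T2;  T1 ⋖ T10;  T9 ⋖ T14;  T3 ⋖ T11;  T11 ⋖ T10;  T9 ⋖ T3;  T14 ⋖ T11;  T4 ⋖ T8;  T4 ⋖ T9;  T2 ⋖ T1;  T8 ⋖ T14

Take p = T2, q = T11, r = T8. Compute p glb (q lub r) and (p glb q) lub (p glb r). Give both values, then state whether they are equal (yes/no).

T8; T8; yes

q lub r = T11, so p glb (q lub r) = T2 glb T11 = T8.
p glb q = T8 and p glb r = T8, so (p glb q) lub (p glb r) = T8 lub T8 = T8.
Equal: yes.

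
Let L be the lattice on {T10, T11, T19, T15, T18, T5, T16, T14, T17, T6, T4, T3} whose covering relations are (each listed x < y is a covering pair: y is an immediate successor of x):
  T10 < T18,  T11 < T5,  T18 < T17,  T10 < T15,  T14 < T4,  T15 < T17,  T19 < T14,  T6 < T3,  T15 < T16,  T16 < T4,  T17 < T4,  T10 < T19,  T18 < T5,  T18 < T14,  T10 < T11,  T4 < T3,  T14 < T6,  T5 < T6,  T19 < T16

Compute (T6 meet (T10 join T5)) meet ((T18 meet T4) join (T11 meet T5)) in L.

T10 ∨ T5 = T5
T6 ∧ T5 = T5
T18 ∧ T4 = T18
T11 ∧ T5 = T11
T18 ∨ T11 = T5
T5 ∧ T5 = T5

T5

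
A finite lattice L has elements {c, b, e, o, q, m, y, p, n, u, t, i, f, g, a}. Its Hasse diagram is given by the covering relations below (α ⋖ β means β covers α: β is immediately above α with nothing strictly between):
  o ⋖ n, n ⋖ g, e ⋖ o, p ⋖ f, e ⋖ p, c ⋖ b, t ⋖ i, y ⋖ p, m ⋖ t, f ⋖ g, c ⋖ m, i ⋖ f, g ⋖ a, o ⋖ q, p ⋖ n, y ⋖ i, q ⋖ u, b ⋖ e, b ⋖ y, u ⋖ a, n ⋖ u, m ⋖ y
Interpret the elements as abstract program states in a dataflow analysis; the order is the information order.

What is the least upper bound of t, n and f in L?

g

Common upper bounds of {t, n, f}: a, g.
The least among these is g.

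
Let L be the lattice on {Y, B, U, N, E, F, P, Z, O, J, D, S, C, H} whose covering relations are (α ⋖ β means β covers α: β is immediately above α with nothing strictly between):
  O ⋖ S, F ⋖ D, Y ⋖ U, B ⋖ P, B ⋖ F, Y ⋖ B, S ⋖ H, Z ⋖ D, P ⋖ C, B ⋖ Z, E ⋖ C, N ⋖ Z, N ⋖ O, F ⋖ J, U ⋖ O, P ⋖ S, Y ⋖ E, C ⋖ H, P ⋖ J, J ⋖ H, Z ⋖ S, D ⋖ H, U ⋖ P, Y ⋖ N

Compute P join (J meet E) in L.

J ∧ E = Y
P ∨ Y = P

P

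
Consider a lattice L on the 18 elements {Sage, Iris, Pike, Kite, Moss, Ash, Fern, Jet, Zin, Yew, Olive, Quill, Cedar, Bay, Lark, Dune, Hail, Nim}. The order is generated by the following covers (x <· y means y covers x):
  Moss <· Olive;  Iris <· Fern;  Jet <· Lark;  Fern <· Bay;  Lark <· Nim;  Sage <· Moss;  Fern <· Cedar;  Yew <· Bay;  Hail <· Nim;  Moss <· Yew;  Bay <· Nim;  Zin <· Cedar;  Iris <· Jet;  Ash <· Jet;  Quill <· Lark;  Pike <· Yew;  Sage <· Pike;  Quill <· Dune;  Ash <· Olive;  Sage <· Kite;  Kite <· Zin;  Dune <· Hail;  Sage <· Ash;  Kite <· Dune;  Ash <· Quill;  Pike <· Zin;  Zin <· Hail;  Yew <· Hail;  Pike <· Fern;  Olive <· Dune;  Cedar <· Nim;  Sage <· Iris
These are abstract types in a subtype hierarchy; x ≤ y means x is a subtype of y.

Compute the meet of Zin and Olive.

Sage

Common lower bounds of {Zin, Olive}: Sage.
The greatest among these is Sage.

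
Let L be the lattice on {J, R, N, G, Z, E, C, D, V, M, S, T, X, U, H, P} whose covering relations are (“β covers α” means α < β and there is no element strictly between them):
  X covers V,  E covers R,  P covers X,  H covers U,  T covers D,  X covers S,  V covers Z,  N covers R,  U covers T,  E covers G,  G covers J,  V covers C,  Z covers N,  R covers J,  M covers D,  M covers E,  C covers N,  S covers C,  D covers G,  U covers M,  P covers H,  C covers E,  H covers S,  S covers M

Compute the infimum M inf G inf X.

G

Common lower bounds of {M, G, X}: G, J.
The greatest among these is G.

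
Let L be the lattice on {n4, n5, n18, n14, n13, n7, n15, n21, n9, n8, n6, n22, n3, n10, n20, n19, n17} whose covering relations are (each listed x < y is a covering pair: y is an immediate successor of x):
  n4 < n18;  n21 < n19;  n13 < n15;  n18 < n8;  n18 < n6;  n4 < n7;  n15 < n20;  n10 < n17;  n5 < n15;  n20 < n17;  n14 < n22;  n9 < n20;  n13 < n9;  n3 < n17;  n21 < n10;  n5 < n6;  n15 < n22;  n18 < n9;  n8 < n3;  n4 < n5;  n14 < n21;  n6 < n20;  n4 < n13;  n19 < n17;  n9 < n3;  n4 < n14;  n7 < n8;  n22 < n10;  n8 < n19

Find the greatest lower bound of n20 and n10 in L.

Common lower bounds of {n20, n10}: n13, n15, n4, n5.
The greatest among these is n15.

n15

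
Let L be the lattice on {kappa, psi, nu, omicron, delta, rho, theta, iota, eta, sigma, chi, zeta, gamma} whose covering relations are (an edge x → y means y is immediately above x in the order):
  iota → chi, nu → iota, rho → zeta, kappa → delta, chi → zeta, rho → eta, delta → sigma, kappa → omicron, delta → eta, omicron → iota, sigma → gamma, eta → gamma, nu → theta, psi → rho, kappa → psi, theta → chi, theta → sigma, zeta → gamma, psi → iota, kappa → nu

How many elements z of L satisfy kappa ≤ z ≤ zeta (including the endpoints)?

The interval [kappa, zeta] = {chi, iota, kappa, nu, omicron, psi, rho, theta, zeta}, which has 9 elements.

9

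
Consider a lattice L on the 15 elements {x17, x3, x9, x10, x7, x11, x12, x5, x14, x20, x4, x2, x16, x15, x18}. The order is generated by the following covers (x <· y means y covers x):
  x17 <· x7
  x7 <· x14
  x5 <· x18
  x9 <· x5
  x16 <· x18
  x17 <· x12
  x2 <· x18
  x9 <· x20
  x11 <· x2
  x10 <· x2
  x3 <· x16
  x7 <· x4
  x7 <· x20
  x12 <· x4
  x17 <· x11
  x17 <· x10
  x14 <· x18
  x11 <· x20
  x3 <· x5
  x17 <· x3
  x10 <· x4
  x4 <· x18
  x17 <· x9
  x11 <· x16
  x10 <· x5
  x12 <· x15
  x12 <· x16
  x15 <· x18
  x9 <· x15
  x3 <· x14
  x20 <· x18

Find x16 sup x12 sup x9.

x18

Common upper bounds of {x16, x12, x9}: x18.
The least among these is x18.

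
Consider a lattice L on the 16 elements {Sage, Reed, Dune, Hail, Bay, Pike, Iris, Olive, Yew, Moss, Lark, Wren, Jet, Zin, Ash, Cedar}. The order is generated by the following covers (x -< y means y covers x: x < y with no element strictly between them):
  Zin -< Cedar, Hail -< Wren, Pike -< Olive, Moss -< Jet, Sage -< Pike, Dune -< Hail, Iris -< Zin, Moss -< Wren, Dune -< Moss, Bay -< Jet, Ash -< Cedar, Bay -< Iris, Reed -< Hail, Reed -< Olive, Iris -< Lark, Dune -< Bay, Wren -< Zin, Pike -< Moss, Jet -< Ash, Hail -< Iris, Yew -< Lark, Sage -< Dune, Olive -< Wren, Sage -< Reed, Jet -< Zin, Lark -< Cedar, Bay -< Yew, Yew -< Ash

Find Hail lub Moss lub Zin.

Common upper bounds of {Hail, Moss, Zin}: Cedar, Zin.
The least among these is Zin.

Zin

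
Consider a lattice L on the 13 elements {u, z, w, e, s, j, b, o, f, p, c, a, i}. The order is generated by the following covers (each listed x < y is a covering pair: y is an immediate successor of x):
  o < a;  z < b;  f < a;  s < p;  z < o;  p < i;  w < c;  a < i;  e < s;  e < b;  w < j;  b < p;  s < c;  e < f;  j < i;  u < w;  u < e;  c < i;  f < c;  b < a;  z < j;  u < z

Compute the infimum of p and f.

e

Common lower bounds of {p, f}: e, u.
The greatest among these is e.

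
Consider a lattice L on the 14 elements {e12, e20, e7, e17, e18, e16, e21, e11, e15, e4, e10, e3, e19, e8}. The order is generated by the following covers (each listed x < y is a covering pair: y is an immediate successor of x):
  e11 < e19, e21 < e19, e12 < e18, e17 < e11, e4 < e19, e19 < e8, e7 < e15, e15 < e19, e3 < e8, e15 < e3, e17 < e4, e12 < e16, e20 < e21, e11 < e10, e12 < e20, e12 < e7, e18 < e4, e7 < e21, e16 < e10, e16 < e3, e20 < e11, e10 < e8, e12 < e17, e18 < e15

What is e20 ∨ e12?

Common upper bounds of {e20, e12}: e10, e11, e19, e20, e21, e8.
The least among these is e20.

e20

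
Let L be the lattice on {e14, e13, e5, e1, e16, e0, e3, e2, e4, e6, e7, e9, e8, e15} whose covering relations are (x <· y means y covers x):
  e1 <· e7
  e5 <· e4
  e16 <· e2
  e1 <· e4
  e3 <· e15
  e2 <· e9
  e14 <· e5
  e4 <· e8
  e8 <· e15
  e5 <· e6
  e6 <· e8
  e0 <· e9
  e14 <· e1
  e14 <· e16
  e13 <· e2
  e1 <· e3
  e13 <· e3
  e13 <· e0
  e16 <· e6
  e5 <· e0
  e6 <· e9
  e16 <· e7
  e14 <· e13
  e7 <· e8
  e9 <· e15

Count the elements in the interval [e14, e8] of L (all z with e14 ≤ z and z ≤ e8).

8

The interval [e14, e8] = {e1, e14, e16, e4, e5, e6, e7, e8}, which has 8 elements.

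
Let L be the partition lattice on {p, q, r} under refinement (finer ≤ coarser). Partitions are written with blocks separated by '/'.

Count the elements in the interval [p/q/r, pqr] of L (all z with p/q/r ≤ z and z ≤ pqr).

5

The interval [p/q/r, pqr] = {p/q/r, p/qr, pq/r, pqr, pr/q}, which has 5 elements.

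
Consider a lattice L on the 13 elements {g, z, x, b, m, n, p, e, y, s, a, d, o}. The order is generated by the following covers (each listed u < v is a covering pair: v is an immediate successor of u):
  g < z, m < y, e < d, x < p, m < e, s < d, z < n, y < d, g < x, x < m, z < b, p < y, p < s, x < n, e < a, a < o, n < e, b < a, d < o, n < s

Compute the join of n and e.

Common upper bounds of {n, e}: a, d, e, o.
The least among these is e.

e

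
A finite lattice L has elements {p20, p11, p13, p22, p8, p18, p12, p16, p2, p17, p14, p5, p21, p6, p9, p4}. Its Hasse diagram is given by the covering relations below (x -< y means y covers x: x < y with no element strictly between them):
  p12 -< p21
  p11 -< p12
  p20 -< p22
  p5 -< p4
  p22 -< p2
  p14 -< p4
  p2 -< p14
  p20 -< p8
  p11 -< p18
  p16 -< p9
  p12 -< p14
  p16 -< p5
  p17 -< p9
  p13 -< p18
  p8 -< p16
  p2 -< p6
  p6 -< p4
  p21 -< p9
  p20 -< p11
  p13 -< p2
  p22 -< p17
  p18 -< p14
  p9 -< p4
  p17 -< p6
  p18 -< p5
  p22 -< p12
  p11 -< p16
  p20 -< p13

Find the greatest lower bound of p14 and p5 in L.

Common lower bounds of {p14, p5}: p11, p13, p18, p20.
The greatest among these is p18.

p18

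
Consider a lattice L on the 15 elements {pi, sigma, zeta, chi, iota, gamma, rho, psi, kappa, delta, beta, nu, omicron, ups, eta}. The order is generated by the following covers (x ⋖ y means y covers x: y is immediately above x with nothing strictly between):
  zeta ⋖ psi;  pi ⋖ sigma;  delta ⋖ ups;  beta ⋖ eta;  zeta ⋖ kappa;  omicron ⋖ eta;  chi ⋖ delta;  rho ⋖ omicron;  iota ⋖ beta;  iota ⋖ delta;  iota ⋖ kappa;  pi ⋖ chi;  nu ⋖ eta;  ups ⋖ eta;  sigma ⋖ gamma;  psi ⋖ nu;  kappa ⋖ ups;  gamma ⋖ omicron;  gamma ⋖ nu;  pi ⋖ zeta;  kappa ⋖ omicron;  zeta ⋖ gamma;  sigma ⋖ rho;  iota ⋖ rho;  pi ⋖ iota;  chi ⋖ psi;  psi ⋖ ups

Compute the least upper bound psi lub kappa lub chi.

ups

Common upper bounds of {psi, kappa, chi}: eta, ups.
The least among these is ups.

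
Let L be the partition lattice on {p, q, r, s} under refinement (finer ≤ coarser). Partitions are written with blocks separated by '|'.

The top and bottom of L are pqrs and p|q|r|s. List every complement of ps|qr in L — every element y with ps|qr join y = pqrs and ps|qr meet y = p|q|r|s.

pq|rs, pq|r|s, pr|qs, pr|q|s, p|qs|r, p|q|rs

Need y with ps|qr ∨ y = pqrs and ps|qr ∧ y = p|q|r|s.
Checking each element gives: pq|rs, pq|r|s, pr|qs, pr|q|s, p|qs|r, p|q|rs.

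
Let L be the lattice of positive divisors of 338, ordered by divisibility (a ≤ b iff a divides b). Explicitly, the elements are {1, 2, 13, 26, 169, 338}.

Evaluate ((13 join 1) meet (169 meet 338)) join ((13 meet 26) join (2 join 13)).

26

13 ∨ 1 = 13
169 ∧ 338 = 169
13 ∧ 169 = 13
13 ∧ 26 = 13
2 ∨ 13 = 26
13 ∨ 26 = 26
13 ∨ 26 = 26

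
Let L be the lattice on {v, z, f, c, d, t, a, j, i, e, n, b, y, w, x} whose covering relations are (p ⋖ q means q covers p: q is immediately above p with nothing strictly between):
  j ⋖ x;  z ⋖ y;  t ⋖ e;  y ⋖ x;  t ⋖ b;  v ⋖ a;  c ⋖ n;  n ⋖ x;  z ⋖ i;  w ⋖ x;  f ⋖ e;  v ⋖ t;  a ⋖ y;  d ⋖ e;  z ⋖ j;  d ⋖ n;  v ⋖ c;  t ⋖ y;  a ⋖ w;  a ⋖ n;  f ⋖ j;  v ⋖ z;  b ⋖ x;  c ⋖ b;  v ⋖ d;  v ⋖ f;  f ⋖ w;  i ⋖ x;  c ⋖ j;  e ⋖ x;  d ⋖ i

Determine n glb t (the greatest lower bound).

Common lower bounds of {n, t}: v.
The greatest among these is v.

v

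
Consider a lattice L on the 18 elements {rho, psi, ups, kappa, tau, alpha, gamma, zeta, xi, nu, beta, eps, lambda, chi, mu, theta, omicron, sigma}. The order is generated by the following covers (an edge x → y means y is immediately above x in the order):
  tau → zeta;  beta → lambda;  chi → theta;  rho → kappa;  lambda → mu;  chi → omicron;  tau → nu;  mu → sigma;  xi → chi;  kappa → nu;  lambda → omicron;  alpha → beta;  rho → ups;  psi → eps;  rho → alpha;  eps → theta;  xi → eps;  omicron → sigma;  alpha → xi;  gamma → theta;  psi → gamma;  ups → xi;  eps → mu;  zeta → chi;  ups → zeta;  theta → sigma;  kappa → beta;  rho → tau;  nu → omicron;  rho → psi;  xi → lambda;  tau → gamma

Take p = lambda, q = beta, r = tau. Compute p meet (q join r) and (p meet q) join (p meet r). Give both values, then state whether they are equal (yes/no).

q join r = omicron, so p meet (q join r) = lambda meet omicron = lambda.
p meet q = beta and p meet r = rho, so (p meet q) join (p meet r) = beta join rho = beta.
Equal: no.

lambda; beta; no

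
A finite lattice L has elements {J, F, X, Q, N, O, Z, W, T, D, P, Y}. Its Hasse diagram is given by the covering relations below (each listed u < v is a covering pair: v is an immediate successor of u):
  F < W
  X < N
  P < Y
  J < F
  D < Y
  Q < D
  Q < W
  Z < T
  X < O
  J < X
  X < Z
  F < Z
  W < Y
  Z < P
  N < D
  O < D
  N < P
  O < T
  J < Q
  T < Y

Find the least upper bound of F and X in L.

Z

Common upper bounds of {F, X}: P, T, Y, Z.
The least among these is Z.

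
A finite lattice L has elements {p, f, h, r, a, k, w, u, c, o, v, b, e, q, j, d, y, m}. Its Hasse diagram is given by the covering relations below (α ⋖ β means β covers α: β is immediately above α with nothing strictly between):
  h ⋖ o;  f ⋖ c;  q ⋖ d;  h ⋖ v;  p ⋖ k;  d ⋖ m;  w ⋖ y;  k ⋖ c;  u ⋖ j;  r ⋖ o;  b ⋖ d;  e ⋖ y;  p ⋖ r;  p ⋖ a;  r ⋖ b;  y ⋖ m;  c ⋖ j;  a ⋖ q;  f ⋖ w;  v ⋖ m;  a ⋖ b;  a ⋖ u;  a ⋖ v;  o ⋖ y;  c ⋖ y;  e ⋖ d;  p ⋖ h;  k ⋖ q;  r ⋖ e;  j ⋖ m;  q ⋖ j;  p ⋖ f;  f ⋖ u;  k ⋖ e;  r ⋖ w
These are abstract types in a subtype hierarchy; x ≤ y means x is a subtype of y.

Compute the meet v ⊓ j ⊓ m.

Common lower bounds of {v, j, m}: a, p.
The greatest among these is a.

a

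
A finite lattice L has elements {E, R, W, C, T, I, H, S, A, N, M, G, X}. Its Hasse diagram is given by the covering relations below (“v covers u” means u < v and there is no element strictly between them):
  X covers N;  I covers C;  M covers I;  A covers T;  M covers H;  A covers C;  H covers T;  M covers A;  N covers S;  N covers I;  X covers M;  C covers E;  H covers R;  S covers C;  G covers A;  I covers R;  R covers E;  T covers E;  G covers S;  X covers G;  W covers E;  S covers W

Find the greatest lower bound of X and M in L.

M

Common lower bounds of {X, M}: A, C, E, H, I, M, R, T.
The greatest among these is M.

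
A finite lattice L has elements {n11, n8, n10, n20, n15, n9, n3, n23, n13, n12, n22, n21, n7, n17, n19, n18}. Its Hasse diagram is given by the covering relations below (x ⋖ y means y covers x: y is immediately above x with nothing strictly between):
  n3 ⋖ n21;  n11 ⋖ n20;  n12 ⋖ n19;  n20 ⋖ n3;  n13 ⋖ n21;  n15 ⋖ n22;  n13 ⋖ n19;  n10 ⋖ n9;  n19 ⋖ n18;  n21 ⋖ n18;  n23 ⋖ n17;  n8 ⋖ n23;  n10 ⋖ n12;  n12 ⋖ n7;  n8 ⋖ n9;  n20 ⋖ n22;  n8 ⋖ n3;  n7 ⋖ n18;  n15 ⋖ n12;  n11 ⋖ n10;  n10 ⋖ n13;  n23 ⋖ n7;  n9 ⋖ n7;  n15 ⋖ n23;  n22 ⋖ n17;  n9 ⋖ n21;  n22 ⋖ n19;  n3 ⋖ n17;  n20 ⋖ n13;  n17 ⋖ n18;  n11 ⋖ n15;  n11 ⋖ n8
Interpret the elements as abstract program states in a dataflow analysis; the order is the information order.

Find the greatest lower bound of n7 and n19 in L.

Common lower bounds of {n7, n19}: n10, n11, n12, n15.
The greatest among these is n12.

n12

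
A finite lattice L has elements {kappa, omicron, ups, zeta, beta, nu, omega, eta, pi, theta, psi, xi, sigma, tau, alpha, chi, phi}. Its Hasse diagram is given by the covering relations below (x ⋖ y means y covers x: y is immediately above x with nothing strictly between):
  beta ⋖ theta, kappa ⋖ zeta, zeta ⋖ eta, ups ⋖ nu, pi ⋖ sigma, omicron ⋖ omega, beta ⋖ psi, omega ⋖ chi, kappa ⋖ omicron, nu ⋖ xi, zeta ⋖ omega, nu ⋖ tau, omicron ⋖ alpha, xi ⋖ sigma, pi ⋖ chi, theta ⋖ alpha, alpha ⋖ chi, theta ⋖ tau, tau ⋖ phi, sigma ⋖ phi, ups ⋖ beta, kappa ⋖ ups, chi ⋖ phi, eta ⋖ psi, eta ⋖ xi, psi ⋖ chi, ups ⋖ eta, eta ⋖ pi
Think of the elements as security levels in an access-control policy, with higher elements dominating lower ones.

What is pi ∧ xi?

eta

Common lower bounds of {pi, xi}: eta, kappa, ups, zeta.
The greatest among these is eta.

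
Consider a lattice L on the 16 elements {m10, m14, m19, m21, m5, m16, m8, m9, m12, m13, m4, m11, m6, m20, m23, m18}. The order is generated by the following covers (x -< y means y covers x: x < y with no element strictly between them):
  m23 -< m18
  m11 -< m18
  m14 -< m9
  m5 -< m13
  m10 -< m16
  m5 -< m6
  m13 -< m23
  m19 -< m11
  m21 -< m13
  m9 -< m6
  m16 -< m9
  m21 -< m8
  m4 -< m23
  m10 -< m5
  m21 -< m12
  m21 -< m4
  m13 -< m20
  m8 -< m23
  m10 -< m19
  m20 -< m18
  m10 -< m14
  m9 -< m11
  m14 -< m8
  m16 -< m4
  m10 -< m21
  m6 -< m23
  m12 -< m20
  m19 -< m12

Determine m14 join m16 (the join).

m9

Common upper bounds of {m14, m16}: m11, m18, m23, m6, m9.
The least among these is m9.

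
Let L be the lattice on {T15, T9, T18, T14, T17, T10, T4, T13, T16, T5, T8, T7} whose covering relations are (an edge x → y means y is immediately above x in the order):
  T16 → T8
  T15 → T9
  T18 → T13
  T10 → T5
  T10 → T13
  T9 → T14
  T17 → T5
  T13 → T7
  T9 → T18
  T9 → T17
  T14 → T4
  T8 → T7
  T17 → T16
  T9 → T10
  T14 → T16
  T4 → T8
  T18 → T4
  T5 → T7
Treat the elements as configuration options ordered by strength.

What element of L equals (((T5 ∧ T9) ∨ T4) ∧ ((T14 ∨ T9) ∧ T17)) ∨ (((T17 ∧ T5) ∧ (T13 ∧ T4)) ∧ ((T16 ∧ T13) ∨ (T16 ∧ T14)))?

T9

T5 ∧ T9 = T9
T9 ∨ T4 = T4
T14 ∨ T9 = T14
T14 ∧ T17 = T9
T4 ∧ T9 = T9
T17 ∧ T5 = T17
T13 ∧ T4 = T18
T17 ∧ T18 = T9
T16 ∧ T13 = T9
T16 ∧ T14 = T14
T9 ∨ T14 = T14
T9 ∧ T14 = T9
T9 ∨ T9 = T9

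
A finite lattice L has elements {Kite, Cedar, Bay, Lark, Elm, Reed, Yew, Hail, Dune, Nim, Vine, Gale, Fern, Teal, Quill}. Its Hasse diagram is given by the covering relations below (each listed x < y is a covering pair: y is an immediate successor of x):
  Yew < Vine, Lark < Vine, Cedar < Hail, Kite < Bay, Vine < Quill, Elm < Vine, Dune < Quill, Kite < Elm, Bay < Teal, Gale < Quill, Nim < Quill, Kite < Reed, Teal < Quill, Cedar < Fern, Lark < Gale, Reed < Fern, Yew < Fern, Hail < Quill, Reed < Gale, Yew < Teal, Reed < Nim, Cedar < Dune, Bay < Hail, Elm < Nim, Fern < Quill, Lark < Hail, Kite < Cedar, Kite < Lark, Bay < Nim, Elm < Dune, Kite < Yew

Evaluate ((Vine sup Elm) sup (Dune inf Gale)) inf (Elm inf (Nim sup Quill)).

Vine ∨ Elm = Vine
Dune ∧ Gale = Kite
Vine ∨ Kite = Vine
Nim ∨ Quill = Quill
Elm ∧ Quill = Elm
Vine ∧ Elm = Elm

Elm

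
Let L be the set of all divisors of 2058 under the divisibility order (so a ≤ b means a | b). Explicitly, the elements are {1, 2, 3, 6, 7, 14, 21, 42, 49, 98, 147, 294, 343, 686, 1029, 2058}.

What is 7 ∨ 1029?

1029

In the divisibility order, the join is the least common multiple: lcm(7, 1029) = 1029.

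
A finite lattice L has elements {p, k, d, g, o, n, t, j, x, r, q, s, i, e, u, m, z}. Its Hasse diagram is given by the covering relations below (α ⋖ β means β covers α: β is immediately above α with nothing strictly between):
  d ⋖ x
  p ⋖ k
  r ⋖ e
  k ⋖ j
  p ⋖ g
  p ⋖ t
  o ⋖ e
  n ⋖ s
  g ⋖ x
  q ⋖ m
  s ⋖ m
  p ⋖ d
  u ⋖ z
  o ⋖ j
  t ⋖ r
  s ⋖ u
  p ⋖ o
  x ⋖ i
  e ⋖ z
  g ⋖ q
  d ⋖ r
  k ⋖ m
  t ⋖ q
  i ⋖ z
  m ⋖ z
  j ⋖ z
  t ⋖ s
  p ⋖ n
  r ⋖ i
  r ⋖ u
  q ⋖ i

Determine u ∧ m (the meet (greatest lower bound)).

s

Common lower bounds of {u, m}: n, p, s, t.
The greatest among these is s.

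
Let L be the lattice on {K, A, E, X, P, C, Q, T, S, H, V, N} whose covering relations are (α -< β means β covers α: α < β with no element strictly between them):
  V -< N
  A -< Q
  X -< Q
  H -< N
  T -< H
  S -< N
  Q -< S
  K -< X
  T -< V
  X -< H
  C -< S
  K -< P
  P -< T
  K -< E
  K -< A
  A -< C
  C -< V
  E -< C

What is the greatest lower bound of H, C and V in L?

Common lower bounds of {H, C, V}: K.
The greatest among these is K.

K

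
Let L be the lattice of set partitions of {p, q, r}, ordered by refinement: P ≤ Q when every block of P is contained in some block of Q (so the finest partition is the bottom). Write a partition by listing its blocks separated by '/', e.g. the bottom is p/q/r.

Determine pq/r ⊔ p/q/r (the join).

The join of pq/r and p/q/r merges any blocks that overlap across the partitions, giving pq/r.

pq/r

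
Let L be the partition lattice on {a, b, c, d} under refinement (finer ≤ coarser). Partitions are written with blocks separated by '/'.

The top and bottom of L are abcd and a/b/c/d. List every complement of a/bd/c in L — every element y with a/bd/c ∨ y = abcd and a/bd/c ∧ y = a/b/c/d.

Need y with a/bd/c ∨ y = abcd and a/bd/c ∧ y = a/b/c/d.
Checking each element gives: ab/cd, abc/d, acd/b, ad/bc.

ab/cd, abc/d, acd/b, ad/bc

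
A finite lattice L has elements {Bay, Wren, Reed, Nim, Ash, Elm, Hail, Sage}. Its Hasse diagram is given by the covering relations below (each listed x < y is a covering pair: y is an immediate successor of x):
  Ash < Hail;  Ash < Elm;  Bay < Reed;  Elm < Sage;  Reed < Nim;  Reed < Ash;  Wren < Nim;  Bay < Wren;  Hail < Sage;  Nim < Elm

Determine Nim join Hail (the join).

Common upper bounds of {Nim, Hail}: Sage.
The least among these is Sage.

Sage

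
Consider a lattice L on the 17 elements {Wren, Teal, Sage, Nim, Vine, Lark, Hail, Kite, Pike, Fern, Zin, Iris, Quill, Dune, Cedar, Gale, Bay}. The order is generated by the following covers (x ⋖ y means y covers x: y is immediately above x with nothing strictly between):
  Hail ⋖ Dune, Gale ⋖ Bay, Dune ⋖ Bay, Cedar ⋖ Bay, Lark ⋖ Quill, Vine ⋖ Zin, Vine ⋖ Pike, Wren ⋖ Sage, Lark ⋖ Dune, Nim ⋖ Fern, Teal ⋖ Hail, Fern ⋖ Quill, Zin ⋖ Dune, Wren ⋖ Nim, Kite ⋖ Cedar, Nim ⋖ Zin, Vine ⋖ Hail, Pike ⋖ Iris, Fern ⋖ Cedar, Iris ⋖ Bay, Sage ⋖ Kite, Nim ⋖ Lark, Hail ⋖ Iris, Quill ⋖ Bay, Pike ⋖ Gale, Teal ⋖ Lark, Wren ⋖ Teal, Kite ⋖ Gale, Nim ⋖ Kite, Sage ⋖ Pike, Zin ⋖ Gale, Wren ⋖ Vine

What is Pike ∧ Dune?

Vine

Common lower bounds of {Pike, Dune}: Vine, Wren.
The greatest among these is Vine.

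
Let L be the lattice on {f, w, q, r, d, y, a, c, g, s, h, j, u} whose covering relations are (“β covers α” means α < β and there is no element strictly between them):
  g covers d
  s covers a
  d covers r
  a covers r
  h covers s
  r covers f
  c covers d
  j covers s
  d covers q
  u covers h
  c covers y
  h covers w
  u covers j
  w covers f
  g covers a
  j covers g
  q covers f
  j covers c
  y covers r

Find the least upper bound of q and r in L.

d

Common upper bounds of {q, r}: c, d, g, j, u.
The least among these is d.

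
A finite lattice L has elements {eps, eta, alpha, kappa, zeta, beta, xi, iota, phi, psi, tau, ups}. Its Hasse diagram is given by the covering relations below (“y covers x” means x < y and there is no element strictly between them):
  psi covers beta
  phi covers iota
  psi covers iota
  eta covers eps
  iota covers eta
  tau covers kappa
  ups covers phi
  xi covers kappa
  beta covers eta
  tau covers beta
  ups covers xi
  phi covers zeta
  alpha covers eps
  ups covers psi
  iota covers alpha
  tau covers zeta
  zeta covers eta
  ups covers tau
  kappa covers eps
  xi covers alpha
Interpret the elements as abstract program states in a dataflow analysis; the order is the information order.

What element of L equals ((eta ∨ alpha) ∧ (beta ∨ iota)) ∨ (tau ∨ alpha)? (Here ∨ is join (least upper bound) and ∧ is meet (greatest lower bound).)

eta ∨ alpha = iota
beta ∨ iota = psi
iota ∧ psi = iota
tau ∨ alpha = ups
iota ∨ ups = ups

ups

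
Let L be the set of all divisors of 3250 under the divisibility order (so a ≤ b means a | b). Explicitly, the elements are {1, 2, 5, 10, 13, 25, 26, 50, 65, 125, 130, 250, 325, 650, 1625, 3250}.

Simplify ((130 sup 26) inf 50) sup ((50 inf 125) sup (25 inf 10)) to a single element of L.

50

130 ∨ 26 = 130
130 ∧ 50 = 10
50 ∧ 125 = 25
25 ∧ 10 = 5
25 ∨ 5 = 25
10 ∨ 25 = 50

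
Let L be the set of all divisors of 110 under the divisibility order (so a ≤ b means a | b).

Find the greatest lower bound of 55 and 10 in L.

In the divisibility order, the meet is the greatest common divisor: gcd(55, 10) = 5.

5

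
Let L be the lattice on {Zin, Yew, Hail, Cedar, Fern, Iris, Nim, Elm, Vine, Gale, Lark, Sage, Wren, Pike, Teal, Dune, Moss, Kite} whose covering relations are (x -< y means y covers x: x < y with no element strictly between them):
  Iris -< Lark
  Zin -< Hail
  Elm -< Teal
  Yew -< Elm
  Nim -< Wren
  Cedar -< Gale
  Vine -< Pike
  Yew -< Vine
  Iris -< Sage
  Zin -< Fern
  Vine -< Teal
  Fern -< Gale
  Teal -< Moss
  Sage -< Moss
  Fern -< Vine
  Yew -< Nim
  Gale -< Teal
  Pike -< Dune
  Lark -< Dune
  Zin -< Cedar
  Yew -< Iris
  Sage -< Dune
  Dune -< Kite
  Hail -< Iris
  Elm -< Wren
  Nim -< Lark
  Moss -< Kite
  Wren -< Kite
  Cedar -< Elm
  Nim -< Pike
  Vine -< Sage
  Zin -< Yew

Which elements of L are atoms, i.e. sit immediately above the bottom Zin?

The atoms are exactly the elements that cover Zin: Cedar, Fern, Hail, Yew.

Cedar, Fern, Hail, Yew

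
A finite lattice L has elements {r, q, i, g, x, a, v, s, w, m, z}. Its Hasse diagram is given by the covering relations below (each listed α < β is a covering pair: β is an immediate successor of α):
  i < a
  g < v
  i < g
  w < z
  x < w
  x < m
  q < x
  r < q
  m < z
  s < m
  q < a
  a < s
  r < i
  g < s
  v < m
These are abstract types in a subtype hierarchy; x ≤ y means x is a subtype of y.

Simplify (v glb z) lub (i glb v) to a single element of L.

v

v ∧ z = v
i ∧ v = i
v ∨ i = v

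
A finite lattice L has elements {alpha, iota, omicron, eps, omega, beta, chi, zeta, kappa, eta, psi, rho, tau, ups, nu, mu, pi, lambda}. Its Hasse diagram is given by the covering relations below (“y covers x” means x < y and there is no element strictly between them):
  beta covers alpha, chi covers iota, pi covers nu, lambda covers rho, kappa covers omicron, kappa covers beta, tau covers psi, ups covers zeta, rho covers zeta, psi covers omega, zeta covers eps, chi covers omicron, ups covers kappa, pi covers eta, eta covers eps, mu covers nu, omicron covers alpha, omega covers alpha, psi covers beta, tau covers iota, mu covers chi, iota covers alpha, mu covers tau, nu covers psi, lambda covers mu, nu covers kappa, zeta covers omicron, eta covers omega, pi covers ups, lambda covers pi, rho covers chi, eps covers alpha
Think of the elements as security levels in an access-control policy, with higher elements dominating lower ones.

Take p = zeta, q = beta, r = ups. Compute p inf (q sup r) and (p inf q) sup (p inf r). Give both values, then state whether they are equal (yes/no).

q sup r = ups, so p inf (q sup r) = zeta inf ups = zeta.
p inf q = alpha and p inf r = zeta, so (p inf q) sup (p inf r) = alpha sup zeta = zeta.
Equal: yes.

zeta; zeta; yes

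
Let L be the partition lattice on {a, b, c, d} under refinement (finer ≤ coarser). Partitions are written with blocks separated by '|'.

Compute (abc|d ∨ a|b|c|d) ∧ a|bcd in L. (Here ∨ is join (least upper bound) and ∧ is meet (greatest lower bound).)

a|bc|d

abc|d ∨ a|b|c|d = abc|d
abc|d ∧ a|bcd = a|bc|d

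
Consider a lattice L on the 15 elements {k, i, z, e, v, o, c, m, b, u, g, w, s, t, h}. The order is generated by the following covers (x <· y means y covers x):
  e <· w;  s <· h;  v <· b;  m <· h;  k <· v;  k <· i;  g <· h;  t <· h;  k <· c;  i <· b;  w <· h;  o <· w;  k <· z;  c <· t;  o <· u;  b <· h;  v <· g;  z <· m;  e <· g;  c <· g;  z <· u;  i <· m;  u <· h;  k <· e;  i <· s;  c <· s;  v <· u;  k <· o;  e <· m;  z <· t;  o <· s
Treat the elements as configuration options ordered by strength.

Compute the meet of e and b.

k

Common lower bounds of {e, b}: k.
The greatest among these is k.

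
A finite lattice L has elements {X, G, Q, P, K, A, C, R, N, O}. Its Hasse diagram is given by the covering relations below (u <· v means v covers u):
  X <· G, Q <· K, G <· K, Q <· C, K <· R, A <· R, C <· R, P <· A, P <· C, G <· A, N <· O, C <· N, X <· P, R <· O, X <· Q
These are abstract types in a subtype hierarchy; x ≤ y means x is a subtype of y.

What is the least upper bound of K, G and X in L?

Common upper bounds of {K, G, X}: K, O, R.
The least among these is K.

K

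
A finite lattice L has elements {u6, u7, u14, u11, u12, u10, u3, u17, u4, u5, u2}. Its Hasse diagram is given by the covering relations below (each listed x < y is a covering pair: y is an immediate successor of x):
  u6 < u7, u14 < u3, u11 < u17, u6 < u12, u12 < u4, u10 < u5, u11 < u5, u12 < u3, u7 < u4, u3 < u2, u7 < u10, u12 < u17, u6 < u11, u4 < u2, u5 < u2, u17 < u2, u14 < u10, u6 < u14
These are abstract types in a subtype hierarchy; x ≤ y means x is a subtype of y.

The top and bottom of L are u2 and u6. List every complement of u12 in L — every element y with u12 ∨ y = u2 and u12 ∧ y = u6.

u10, u5

Need y with u12 ∨ y = u2 and u12 ∧ y = u6.
Checking each element gives: u10, u5.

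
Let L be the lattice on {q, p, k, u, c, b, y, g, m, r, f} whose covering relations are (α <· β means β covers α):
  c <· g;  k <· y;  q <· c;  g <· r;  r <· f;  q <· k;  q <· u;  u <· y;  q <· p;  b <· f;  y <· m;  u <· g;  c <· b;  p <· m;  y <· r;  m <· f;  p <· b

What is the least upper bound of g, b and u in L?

Common upper bounds of {g, b, u}: f.
The least among these is f.

f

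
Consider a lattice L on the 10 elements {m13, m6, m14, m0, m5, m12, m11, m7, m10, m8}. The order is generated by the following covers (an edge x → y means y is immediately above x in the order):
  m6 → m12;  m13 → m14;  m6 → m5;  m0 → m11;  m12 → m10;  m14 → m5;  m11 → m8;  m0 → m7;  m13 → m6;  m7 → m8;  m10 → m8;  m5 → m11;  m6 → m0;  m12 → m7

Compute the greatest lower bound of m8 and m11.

Common lower bounds of {m8, m11}: m0, m11, m13, m14, m5, m6.
The greatest among these is m11.

m11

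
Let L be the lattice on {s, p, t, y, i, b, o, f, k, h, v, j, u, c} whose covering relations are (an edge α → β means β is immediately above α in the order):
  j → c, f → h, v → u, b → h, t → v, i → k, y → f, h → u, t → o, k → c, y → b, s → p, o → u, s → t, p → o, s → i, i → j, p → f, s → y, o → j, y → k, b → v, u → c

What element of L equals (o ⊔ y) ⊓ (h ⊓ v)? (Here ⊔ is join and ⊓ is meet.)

b

o ∨ y = u
h ∧ v = b
u ∧ b = b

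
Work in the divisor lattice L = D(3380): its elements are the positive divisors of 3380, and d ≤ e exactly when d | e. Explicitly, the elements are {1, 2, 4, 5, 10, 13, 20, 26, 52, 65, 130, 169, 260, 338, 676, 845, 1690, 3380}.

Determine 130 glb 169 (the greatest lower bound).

Common lower bounds of {130, 169}: 1, 13.
The greatest among these is 13.

13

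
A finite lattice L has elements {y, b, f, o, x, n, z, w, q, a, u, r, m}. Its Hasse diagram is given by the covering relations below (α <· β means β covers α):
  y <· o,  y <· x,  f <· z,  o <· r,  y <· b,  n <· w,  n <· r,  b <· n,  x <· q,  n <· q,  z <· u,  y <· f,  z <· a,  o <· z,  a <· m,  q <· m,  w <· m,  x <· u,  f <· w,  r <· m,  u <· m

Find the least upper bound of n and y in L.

n

Common upper bounds of {n, y}: m, n, q, r, w.
The least among these is n.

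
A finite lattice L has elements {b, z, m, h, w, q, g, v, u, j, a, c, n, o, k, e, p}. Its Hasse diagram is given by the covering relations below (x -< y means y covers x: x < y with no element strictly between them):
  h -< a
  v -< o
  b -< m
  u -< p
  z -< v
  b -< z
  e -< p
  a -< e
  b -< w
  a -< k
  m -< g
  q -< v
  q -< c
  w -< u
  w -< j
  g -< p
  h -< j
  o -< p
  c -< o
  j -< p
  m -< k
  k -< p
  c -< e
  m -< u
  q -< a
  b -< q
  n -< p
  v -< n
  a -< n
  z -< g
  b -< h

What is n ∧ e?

Common lower bounds of {n, e}: a, b, h, q.
The greatest among these is a.

a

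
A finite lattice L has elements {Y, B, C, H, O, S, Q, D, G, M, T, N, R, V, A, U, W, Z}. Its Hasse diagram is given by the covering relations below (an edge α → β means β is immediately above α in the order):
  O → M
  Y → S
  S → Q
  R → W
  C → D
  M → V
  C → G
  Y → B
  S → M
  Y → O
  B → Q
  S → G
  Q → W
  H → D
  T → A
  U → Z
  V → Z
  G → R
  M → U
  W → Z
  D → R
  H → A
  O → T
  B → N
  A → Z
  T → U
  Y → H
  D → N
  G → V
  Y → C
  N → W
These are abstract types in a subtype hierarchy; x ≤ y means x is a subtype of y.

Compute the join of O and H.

Common upper bounds of {O, H}: A, Z.
The least among these is A.

A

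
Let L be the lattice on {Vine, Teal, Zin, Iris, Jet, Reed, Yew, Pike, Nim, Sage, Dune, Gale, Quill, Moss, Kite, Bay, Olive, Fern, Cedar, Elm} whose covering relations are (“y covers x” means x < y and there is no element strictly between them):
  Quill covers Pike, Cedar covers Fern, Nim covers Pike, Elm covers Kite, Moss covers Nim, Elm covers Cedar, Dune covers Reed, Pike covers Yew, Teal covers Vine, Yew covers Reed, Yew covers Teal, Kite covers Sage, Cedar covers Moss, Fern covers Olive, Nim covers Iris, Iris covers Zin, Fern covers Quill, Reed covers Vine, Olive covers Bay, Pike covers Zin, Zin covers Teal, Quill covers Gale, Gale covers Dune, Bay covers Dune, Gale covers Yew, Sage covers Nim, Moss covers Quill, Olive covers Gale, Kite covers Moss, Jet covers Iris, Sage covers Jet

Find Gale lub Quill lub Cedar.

Common upper bounds of {Gale, Quill, Cedar}: Cedar, Elm.
The least among these is Cedar.

Cedar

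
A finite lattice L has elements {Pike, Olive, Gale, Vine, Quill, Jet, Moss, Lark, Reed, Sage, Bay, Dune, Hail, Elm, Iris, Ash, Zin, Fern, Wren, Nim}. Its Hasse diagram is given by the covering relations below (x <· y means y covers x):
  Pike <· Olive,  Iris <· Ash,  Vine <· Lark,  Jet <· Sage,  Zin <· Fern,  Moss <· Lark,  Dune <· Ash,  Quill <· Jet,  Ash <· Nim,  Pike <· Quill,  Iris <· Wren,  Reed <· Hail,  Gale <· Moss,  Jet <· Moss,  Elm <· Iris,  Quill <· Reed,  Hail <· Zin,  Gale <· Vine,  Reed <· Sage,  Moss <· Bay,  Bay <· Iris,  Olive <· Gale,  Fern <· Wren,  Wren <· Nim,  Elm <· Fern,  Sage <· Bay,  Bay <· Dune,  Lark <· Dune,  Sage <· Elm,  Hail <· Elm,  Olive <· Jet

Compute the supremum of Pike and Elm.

Elm

Common upper bounds of {Pike, Elm}: Ash, Elm, Fern, Iris, Nim, Wren.
The least among these is Elm.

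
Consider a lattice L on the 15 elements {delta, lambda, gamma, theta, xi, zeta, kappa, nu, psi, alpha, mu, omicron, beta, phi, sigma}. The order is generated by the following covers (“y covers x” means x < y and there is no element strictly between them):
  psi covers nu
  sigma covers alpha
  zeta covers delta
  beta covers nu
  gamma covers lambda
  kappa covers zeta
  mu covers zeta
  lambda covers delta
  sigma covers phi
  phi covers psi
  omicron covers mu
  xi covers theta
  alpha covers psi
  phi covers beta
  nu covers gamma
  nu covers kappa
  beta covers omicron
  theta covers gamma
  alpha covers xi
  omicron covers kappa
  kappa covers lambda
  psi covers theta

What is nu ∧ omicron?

Common lower bounds of {nu, omicron}: delta, kappa, lambda, zeta.
The greatest among these is kappa.

kappa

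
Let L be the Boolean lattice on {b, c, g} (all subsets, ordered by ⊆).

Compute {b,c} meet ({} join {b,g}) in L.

{} ∨ {b,g} = {b,g}
{b,c} ∧ {b,g} = {b}

{b}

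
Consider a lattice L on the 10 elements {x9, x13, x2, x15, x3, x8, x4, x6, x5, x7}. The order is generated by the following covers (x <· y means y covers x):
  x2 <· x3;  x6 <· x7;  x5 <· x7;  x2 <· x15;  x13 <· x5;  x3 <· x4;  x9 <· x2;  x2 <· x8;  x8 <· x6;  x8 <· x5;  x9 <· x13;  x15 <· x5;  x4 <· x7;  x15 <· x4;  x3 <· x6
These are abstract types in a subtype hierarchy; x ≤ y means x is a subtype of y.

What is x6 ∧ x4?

Common lower bounds of {x6, x4}: x2, x3, x9.
The greatest among these is x3.

x3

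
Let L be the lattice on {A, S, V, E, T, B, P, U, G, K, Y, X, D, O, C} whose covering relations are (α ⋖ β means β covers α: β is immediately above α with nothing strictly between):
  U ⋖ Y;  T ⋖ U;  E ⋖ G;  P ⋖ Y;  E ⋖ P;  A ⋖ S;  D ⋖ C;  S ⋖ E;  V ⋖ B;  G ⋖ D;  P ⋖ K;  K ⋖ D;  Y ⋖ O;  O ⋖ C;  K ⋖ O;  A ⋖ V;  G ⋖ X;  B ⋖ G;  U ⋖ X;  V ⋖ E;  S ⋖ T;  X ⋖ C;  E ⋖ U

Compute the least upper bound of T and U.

U

Common upper bounds of {T, U}: C, O, U, X, Y.
The least among these is U.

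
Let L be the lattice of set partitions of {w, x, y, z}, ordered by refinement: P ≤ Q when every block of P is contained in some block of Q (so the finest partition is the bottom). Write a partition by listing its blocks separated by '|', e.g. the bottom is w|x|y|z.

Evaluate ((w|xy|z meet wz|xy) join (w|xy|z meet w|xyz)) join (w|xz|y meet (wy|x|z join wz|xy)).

w|xy|z ∧ wz|xy = w|xy|z
w|xy|z ∧ w|xyz = w|xy|z
w|xy|z ∨ w|xy|z = w|xy|z
wy|x|z ∨ wz|xy = wxyz
w|xz|y ∧ wxyz = w|xz|y
w|xy|z ∨ w|xz|y = w|xyz

w|xyz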